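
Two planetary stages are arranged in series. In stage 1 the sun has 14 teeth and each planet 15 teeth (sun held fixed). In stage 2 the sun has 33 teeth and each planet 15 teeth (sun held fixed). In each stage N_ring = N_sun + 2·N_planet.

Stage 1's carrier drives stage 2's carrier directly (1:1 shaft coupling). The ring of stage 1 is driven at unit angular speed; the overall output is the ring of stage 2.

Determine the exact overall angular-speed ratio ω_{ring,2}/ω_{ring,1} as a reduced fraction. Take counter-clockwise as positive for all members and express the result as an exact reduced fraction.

704/609

Stage 1: N_ring = 14 + 2·15 = 44
Stage 1: 14(ω_s−ω_c) = −44(ω_r−ω_c),  ω_s=0, ω_r=1
Stage 1: 14(0−ω_c) = −44(1−ω_c)  ⇒  58ω_c = 44  ⇒  ω_c = 22/29
  ⇒ ω_c¹/ω_r¹ = 22/29
Stage 2: N_ring = 33 + 2·15 = 63
Stage 2: 33(ω_s−ω_c) = −63(ω_r−ω_c),  ω_s=0, ω_c=1
Stage 2: ω_r = 1 − (33/63)(0−1) = 32/21
  ⇒ ω_r²/ω_c² = 32/21
Coupling ω_c² = ω_c¹ ⇒ overall = 22/29 × 32/21 = 704/609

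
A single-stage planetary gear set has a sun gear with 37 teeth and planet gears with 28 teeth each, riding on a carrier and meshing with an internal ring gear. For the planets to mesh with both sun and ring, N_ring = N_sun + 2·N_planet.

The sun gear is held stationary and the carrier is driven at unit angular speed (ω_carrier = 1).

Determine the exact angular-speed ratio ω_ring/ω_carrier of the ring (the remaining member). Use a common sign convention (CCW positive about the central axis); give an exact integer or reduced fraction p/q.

130/93

N_ring = 37 + 2·28 = 93
37(ω_s−ω_c) = −93(ω_r−ω_c),  ω_s=0, ω_c=1
ω_r = 1 − (37/93)(0−1) = 130/93
ω_r/ω_c = 130/93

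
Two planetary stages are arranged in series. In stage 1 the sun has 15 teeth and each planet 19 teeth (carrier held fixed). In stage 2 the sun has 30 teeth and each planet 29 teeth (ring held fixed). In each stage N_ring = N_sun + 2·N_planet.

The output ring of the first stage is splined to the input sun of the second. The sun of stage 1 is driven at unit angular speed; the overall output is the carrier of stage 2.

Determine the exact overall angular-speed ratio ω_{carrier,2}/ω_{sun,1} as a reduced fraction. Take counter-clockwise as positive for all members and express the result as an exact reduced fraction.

Stage 1: N_ring = 15 + 2·19 = 53
Stage 1: 15(ω_s−ω_c) = −53(ω_r−ω_c),  ω_c=0, ω_s=1
Stage 1: ω_r = 0 − (15/53)(1−0) = -15/53
  ⇒ ω_r¹/ω_s¹ = -15/53
Stage 2: N_ring = 30 + 2·29 = 88
Stage 2: 30(ω_s−ω_c) = −88(ω_r−ω_c),  ω_r=0, ω_s=1
Stage 2: 30(1−ω_c) = −88(0−ω_c)  ⇒  118ω_c = 30  ⇒  ω_c = 15/59
  ⇒ ω_c²/ω_s² = 15/59
Coupling ω_s² = ω_r¹ ⇒ overall = -15/53 × 15/59 = -225/3127

-225/3127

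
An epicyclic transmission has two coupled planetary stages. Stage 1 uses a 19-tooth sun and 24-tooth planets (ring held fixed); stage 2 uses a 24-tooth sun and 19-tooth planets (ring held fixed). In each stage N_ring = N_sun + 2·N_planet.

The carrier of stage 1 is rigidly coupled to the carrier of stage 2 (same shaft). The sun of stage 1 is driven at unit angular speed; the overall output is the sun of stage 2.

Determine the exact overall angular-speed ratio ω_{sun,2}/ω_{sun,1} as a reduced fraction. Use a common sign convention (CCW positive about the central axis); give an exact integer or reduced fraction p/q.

19/24

Stage 1: N_ring = 19 + 2·24 = 67
Stage 1: 19(ω_s−ω_c) = −67(ω_r−ω_c),  ω_r=0, ω_s=1
Stage 1: 19(1−ω_c) = −67(0−ω_c)  ⇒  86ω_c = 19  ⇒  ω_c = 19/86
  ⇒ ω_c¹/ω_s¹ = 19/86
Stage 2: N_ring = 24 + 2·19 = 62
Stage 2: 24(ω_s−ω_c) = −62(ω_r−ω_c),  ω_r=0, ω_c=1
Stage 2: ω_s = 1 − (62/24)(0−1) = 43/12
  ⇒ ω_s²/ω_c² = 43/12
Coupling ω_c² = ω_c¹ ⇒ overall = 19/86 × 43/12 = 19/24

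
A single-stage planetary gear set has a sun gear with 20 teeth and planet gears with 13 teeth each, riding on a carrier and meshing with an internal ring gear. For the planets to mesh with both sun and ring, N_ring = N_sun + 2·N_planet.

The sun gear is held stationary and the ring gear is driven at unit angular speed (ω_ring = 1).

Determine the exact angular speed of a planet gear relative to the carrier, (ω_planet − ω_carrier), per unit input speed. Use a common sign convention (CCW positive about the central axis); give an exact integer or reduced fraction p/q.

N_ring = 20 + 2·13 = 46
20(ω_s−ω_c) = −46(ω_r−ω_c),  ω_s=0, ω_r=1
20(0−ω_c) = −46(1−ω_c)  ⇒  66ω_c = 46  ⇒  ω_c = 23/33
sun–planet: 20·(0−23/33) = −13·(ω_p−ω_c)  ⇒  ω_p−ω_c = −(20/13)·(-23/33) = 460/429

460/429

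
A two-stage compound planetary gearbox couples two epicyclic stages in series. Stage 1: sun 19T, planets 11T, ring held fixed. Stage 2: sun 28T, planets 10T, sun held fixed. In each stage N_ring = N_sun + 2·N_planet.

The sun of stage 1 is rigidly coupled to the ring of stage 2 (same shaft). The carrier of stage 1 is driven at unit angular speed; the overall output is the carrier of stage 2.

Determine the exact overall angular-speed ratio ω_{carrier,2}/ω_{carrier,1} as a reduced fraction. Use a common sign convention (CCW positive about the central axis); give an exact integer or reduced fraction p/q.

720/361

Stage 1: N_ring = 19 + 2·11 = 41
Stage 1: 19(ω_s−ω_c) = −41(ω_r−ω_c),  ω_r=0, ω_c=1
Stage 1: ω_s = 1 − (41/19)(0−1) = 60/19
  ⇒ ω_s¹/ω_c¹ = 60/19
Stage 2: N_ring = 28 + 2·10 = 48
Stage 2: 28(ω_s−ω_c) = −48(ω_r−ω_c),  ω_s=0, ω_r=1
Stage 2: 28(0−ω_c) = −48(1−ω_c)  ⇒  76ω_c = 48  ⇒  ω_c = 12/19
  ⇒ ω_c²/ω_r² = 12/19
Coupling ω_r² = ω_s¹ ⇒ overall = 60/19 × 12/19 = 720/361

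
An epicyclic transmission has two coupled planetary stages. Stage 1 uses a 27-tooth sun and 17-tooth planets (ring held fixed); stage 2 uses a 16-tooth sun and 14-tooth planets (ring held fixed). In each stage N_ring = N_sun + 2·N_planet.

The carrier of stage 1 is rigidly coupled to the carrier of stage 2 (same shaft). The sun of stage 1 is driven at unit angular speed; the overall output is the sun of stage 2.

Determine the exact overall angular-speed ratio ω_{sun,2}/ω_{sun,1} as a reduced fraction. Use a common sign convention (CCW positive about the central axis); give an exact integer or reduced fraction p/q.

Stage 1: N_ring = 27 + 2·17 = 61
Stage 1: 27(ω_s−ω_c) = −61(ω_r−ω_c),  ω_r=0, ω_s=1
Stage 1: 27(1−ω_c) = −61(0−ω_c)  ⇒  88ω_c = 27  ⇒  ω_c = 27/88
  ⇒ ω_c¹/ω_s¹ = 27/88
Stage 2: N_ring = 16 + 2·14 = 44
Stage 2: 16(ω_s−ω_c) = −44(ω_r−ω_c),  ω_r=0, ω_c=1
Stage 2: ω_s = 1 − (44/16)(0−1) = 15/4
  ⇒ ω_s²/ω_c² = 15/4
Coupling ω_c² = ω_c¹ ⇒ overall = 27/88 × 15/4 = 405/352

405/352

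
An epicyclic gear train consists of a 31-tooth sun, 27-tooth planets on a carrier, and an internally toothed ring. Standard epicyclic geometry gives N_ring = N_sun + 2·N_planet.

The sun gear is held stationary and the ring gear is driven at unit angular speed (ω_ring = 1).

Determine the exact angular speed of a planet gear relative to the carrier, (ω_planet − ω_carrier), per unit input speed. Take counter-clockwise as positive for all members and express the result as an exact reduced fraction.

2635/3132

N_ring = 31 + 2·27 = 85
31(ω_s−ω_c) = −85(ω_r−ω_c),  ω_s=0, ω_r=1
31(0−ω_c) = −85(1−ω_c)  ⇒  116ω_c = 85  ⇒  ω_c = 85/116
sun–planet: 31·(0−85/116) = −27·(ω_p−ω_c)  ⇒  ω_p−ω_c = −(31/27)·(-85/116) = 2635/3132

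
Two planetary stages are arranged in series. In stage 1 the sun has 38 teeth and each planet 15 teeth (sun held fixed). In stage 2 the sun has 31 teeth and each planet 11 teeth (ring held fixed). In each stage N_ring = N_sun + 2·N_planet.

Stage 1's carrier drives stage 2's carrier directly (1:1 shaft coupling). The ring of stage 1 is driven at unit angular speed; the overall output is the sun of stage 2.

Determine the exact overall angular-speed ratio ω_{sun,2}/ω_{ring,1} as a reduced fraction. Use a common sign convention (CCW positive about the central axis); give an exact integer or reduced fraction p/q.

2856/1643

Stage 1: N_ring = 38 + 2·15 = 68
Stage 1: 38(ω_s−ω_c) = −68(ω_r−ω_c),  ω_s=0, ω_r=1
Stage 1: 38(0−ω_c) = −68(1−ω_c)  ⇒  106ω_c = 68  ⇒  ω_c = 34/53
  ⇒ ω_c¹/ω_r¹ = 34/53
Stage 2: N_ring = 31 + 2·11 = 53
Stage 2: 31(ω_s−ω_c) = −53(ω_r−ω_c),  ω_r=0, ω_c=1
Stage 2: ω_s = 1 − (53/31)(0−1) = 84/31
  ⇒ ω_s²/ω_c² = 84/31
Coupling ω_c² = ω_c¹ ⇒ overall = 34/53 × 84/31 = 2856/1643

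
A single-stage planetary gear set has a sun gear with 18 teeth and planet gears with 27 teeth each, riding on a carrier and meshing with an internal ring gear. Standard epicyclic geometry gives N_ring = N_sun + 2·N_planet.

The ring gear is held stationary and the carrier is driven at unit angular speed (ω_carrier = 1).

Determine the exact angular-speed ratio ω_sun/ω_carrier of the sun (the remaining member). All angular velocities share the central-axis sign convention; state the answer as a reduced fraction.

N_ring = 18 + 2·27 = 72
18(ω_s−ω_c) = −72(ω_r−ω_c),  ω_r=0, ω_c=1
ω_s = 1 − (72/18)(0−1) = 5
ω_s/ω_c = 5

5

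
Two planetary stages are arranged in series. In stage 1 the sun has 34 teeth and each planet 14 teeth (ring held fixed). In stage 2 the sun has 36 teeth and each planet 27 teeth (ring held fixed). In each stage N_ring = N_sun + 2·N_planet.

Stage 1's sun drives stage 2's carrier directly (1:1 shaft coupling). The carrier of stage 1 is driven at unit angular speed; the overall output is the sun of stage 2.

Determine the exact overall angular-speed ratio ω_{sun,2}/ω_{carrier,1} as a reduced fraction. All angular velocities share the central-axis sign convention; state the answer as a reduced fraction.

Stage 1: N_ring = 34 + 2·14 = 62
Stage 1: 34(ω_s−ω_c) = −62(ω_r−ω_c),  ω_r=0, ω_c=1
Stage 1: ω_s = 1 − (62/34)(0−1) = 48/17
  ⇒ ω_s¹/ω_c¹ = 48/17
Stage 2: N_ring = 36 + 2·27 = 90
Stage 2: 36(ω_s−ω_c) = −90(ω_r−ω_c),  ω_r=0, ω_c=1
Stage 2: ω_s = 1 − (90/36)(0−1) = 7/2
  ⇒ ω_s²/ω_c² = 7/2
Coupling ω_c² = ω_s¹ ⇒ overall = 48/17 × 7/2 = 168/17

168/17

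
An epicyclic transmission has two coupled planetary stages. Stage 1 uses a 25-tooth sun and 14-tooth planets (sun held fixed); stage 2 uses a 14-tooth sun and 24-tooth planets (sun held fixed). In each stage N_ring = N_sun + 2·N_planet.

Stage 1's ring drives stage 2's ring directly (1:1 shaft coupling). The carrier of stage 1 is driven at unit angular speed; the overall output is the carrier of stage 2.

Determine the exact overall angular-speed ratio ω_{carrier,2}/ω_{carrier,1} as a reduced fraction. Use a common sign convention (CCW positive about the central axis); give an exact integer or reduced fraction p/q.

1209/1007

Stage 1: N_ring = 25 + 2·14 = 53
Stage 1: 25(ω_s−ω_c) = −53(ω_r−ω_c),  ω_s=0, ω_c=1
Stage 1: ω_r = 1 − (25/53)(0−1) = 78/53
  ⇒ ω_r¹/ω_c¹ = 78/53
Stage 2: N_ring = 14 + 2·24 = 62
Stage 2: 14(ω_s−ω_c) = −62(ω_r−ω_c),  ω_s=0, ω_r=1
Stage 2: 14(0−ω_c) = −62(1−ω_c)  ⇒  76ω_c = 62  ⇒  ω_c = 31/38
  ⇒ ω_c²/ω_r² = 31/38
Coupling ω_r² = ω_r¹ ⇒ overall = 78/53 × 31/38 = 1209/1007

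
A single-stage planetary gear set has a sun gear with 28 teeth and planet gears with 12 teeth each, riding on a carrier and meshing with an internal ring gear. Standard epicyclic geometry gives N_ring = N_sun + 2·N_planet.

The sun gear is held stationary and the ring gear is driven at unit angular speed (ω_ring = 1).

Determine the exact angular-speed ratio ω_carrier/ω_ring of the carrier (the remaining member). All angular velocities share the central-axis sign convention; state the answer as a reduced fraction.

N_ring = 28 + 2·12 = 52
28(ω_s−ω_c) = −52(ω_r−ω_c),  ω_s=0, ω_r=1
28(0−ω_c) = −52(1−ω_c)  ⇒  80ω_c = 52  ⇒  ω_c = 13/20
ω_c/ω_r = 13/20

13/20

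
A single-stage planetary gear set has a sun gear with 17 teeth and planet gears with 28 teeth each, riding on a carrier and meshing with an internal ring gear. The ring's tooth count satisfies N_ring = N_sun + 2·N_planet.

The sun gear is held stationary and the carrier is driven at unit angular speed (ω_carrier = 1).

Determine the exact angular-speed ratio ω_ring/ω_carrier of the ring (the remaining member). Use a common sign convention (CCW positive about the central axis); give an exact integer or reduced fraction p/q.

90/73

N_ring = 17 + 2·28 = 73
17(ω_s−ω_c) = −73(ω_r−ω_c),  ω_s=0, ω_c=1
ω_r = 1 − (17/73)(0−1) = 90/73
ω_r/ω_c = 90/73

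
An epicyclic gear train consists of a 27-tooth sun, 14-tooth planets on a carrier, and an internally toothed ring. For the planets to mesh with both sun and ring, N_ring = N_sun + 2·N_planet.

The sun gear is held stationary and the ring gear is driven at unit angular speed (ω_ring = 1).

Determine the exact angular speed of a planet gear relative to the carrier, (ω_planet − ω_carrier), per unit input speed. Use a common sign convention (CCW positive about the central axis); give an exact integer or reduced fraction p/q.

N_ring = 27 + 2·14 = 55
27(ω_s−ω_c) = −55(ω_r−ω_c),  ω_s=0, ω_r=1
27(0−ω_c) = −55(1−ω_c)  ⇒  82ω_c = 55  ⇒  ω_c = 55/82
sun–planet: 27·(0−55/82) = −14·(ω_p−ω_c)  ⇒  ω_p−ω_c = −(27/14)·(-55/82) = 1485/1148

1485/1148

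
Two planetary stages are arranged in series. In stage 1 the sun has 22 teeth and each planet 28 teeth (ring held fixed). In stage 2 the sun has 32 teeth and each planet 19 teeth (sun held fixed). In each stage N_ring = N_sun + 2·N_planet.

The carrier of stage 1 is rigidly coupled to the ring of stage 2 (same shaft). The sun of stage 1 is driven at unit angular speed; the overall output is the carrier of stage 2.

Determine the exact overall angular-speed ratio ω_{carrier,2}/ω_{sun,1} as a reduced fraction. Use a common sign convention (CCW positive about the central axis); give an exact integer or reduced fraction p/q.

77/510

Stage 1: N_ring = 22 + 2·28 = 78
Stage 1: 22(ω_s−ω_c) = −78(ω_r−ω_c),  ω_r=0, ω_s=1
Stage 1: 22(1−ω_c) = −78(0−ω_c)  ⇒  100ω_c = 22  ⇒  ω_c = 11/50
  ⇒ ω_c¹/ω_s¹ = 11/50
Stage 2: N_ring = 32 + 2·19 = 70
Stage 2: 32(ω_s−ω_c) = −70(ω_r−ω_c),  ω_s=0, ω_r=1
Stage 2: 32(0−ω_c) = −70(1−ω_c)  ⇒  102ω_c = 70  ⇒  ω_c = 35/51
  ⇒ ω_c²/ω_r² = 35/51
Coupling ω_r² = ω_c¹ ⇒ overall = 11/50 × 35/51 = 77/510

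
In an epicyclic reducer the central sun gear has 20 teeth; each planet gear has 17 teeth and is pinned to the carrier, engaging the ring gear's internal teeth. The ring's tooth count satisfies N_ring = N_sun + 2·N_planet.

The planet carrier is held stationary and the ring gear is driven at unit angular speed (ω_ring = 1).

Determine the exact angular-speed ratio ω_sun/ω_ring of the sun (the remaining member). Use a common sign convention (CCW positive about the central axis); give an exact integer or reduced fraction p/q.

-27/10

N_ring = 20 + 2·17 = 54
20(ω_s−ω_c) = −54(ω_r−ω_c),  ω_c=0, ω_r=1
ω_s = 0 − (54/20)(1−0) = -27/10
ω_s/ω_r = -27/10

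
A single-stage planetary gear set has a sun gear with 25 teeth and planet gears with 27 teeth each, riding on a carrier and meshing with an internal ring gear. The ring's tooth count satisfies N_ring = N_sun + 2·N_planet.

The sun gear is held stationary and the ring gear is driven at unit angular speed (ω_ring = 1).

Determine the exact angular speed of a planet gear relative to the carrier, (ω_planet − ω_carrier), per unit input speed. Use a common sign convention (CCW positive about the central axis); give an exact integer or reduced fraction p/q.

N_ring = 25 + 2·27 = 79
25(ω_s−ω_c) = −79(ω_r−ω_c),  ω_s=0, ω_r=1
25(0−ω_c) = −79(1−ω_c)  ⇒  104ω_c = 79  ⇒  ω_c = 79/104
sun–planet: 25·(0−79/104) = −27·(ω_p−ω_c)  ⇒  ω_p−ω_c = −(25/27)·(-79/104) = 1975/2808

1975/2808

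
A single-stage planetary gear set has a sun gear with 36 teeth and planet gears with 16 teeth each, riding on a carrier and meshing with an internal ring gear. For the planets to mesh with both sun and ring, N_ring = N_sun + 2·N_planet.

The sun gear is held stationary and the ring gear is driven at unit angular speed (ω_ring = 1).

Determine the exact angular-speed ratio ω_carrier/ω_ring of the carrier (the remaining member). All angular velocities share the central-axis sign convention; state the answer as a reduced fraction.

17/26

N_ring = 36 + 2·16 = 68
36(ω_s−ω_c) = −68(ω_r−ω_c),  ω_s=0, ω_r=1
36(0−ω_c) = −68(1−ω_c)  ⇒  104ω_c = 68  ⇒  ω_c = 17/26
ω_c/ω_r = 17/26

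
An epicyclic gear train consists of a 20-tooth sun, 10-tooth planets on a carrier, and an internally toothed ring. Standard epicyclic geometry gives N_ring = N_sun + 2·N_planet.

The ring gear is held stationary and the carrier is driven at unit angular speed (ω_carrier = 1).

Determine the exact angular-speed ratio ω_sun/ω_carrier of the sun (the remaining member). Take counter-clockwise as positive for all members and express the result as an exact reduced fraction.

N_ring = 20 + 2·10 = 40
20(ω_s−ω_c) = −40(ω_r−ω_c),  ω_r=0, ω_c=1
ω_s = 1 − (40/20)(0−1) = 3
ω_s/ω_c = 3

3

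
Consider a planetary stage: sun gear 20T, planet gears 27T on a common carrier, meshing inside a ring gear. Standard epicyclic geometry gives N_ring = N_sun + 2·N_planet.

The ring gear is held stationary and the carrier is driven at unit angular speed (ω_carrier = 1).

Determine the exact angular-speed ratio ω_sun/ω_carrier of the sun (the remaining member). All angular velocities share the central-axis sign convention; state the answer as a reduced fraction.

47/10

N_ring = 20 + 2·27 = 74
20(ω_s−ω_c) = −74(ω_r−ω_c),  ω_r=0, ω_c=1
ω_s = 1 − (74/20)(0−1) = 47/10
ω_s/ω_c = 47/10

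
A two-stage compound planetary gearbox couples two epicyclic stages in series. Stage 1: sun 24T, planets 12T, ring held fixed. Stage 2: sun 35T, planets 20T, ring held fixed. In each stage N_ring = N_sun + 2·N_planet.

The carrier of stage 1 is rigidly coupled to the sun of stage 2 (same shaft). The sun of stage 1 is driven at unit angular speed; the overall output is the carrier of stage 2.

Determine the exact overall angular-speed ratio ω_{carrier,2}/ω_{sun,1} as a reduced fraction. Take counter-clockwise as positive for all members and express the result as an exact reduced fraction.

7/66

Stage 1: N_ring = 24 + 2·12 = 48
Stage 1: 24(ω_s−ω_c) = −48(ω_r−ω_c),  ω_r=0, ω_s=1
Stage 1: 24(1−ω_c) = −48(0−ω_c)  ⇒  72ω_c = 24  ⇒  ω_c = 1/3
  ⇒ ω_c¹/ω_s¹ = 1/3
Stage 2: N_ring = 35 + 2·20 = 75
Stage 2: 35(ω_s−ω_c) = −75(ω_r−ω_c),  ω_r=0, ω_s=1
Stage 2: 35(1−ω_c) = −75(0−ω_c)  ⇒  110ω_c = 35  ⇒  ω_c = 7/22
  ⇒ ω_c²/ω_s² = 7/22
Coupling ω_s² = ω_c¹ ⇒ overall = 1/3 × 7/22 = 7/66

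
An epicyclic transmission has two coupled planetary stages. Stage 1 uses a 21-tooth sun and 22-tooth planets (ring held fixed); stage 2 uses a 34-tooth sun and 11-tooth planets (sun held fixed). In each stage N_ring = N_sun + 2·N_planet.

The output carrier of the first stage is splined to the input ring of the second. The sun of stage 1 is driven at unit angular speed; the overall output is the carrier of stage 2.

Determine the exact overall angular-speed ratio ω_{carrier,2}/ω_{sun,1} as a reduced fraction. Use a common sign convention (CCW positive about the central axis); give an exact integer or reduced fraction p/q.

98/645

Stage 1: N_ring = 21 + 2·22 = 65
Stage 1: 21(ω_s−ω_c) = −65(ω_r−ω_c),  ω_r=0, ω_s=1
Stage 1: 21(1−ω_c) = −65(0−ω_c)  ⇒  86ω_c = 21  ⇒  ω_c = 21/86
  ⇒ ω_c¹/ω_s¹ = 21/86
Stage 2: N_ring = 34 + 2·11 = 56
Stage 2: 34(ω_s−ω_c) = −56(ω_r−ω_c),  ω_s=0, ω_r=1
Stage 2: 34(0−ω_c) = −56(1−ω_c)  ⇒  90ω_c = 56  ⇒  ω_c = 28/45
  ⇒ ω_c²/ω_r² = 28/45
Coupling ω_r² = ω_c¹ ⇒ overall = 21/86 × 28/45 = 98/645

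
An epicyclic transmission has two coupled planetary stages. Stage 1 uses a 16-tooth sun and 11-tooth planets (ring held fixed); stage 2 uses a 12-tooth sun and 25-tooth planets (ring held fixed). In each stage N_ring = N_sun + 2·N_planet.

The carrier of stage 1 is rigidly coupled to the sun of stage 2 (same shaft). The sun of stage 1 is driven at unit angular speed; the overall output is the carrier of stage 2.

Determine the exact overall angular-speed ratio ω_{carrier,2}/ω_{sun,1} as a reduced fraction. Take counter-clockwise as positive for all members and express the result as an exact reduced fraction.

16/333

Stage 1: N_ring = 16 + 2·11 = 38
Stage 1: 16(ω_s−ω_c) = −38(ω_r−ω_c),  ω_r=0, ω_s=1
Stage 1: 16(1−ω_c) = −38(0−ω_c)  ⇒  54ω_c = 16  ⇒  ω_c = 8/27
  ⇒ ω_c¹/ω_s¹ = 8/27
Stage 2: N_ring = 12 + 2·25 = 62
Stage 2: 12(ω_s−ω_c) = −62(ω_r−ω_c),  ω_r=0, ω_s=1
Stage 2: 12(1−ω_c) = −62(0−ω_c)  ⇒  74ω_c = 12  ⇒  ω_c = 6/37
  ⇒ ω_c²/ω_s² = 6/37
Coupling ω_s² = ω_c¹ ⇒ overall = 8/27 × 6/37 = 16/333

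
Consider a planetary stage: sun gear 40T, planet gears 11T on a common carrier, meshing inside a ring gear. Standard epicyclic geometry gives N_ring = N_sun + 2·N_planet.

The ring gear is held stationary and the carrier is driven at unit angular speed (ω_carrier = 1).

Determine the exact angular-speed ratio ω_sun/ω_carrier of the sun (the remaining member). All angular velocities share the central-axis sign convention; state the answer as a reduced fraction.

51/20

N_ring = 40 + 2·11 = 62
40(ω_s−ω_c) = −62(ω_r−ω_c),  ω_r=0, ω_c=1
ω_s = 1 − (62/40)(0−1) = 51/20
ω_s/ω_c = 51/20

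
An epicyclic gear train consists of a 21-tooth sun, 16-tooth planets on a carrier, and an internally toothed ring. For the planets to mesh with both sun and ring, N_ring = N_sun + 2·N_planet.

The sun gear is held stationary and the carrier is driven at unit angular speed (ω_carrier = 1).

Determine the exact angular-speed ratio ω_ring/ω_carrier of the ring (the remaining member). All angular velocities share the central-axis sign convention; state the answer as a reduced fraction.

74/53

N_ring = 21 + 2·16 = 53
21(ω_s−ω_c) = −53(ω_r−ω_c),  ω_s=0, ω_c=1
ω_r = 1 − (21/53)(0−1) = 74/53
ω_r/ω_c = 74/53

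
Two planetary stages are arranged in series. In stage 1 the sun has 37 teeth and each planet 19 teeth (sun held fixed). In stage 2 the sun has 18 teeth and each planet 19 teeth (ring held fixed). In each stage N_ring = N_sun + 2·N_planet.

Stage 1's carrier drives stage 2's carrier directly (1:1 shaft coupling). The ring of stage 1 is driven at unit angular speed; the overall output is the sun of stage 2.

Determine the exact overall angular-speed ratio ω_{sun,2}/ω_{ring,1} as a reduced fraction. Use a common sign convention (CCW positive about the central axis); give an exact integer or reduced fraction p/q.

925/336

Stage 1: N_ring = 37 + 2·19 = 75
Stage 1: 37(ω_s−ω_c) = −75(ω_r−ω_c),  ω_s=0, ω_r=1
Stage 1: 37(0−ω_c) = −75(1−ω_c)  ⇒  112ω_c = 75  ⇒  ω_c = 75/112
  ⇒ ω_c¹/ω_r¹ = 75/112
Stage 2: N_ring = 18 + 2·19 = 56
Stage 2: 18(ω_s−ω_c) = −56(ω_r−ω_c),  ω_r=0, ω_c=1
Stage 2: ω_s = 1 − (56/18)(0−1) = 37/9
  ⇒ ω_s²/ω_c² = 37/9
Coupling ω_c² = ω_c¹ ⇒ overall = 75/112 × 37/9 = 925/336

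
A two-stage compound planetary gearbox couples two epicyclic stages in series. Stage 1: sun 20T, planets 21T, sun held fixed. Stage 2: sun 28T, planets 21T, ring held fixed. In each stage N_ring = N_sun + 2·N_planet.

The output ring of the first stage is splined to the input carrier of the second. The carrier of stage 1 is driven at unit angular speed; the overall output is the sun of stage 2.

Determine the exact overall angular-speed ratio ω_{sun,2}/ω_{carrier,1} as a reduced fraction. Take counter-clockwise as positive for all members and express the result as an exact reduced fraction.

287/62

Stage 1: N_ring = 20 + 2·21 = 62
Stage 1: 20(ω_s−ω_c) = −62(ω_r−ω_c),  ω_s=0, ω_c=1
Stage 1: ω_r = 1 − (20/62)(0−1) = 41/31
  ⇒ ω_r¹/ω_c¹ = 41/31
Stage 2: N_ring = 28 + 2·21 = 70
Stage 2: 28(ω_s−ω_c) = −70(ω_r−ω_c),  ω_r=0, ω_c=1
Stage 2: ω_s = 1 − (70/28)(0−1) = 7/2
  ⇒ ω_s²/ω_c² = 7/2
Coupling ω_c² = ω_r¹ ⇒ overall = 41/31 × 7/2 = 287/62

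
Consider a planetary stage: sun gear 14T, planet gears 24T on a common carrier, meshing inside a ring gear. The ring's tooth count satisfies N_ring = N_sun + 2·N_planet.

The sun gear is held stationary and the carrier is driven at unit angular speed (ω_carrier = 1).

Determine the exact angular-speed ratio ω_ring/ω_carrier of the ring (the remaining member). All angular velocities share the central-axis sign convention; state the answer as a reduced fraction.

N_ring = 14 + 2·24 = 62
14(ω_s−ω_c) = −62(ω_r−ω_c),  ω_s=0, ω_c=1
ω_r = 1 − (14/62)(0−1) = 38/31
ω_r/ω_c = 38/31

38/31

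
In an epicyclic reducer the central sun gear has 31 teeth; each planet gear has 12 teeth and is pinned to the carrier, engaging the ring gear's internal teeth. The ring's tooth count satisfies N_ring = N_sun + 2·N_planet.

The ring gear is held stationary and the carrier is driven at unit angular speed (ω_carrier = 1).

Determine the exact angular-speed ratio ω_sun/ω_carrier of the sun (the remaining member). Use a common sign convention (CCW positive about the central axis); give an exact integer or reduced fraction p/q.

86/31

N_ring = 31 + 2·12 = 55
31(ω_s−ω_c) = −55(ω_r−ω_c),  ω_r=0, ω_c=1
ω_s = 1 − (55/31)(0−1) = 86/31
ω_s/ω_c = 86/31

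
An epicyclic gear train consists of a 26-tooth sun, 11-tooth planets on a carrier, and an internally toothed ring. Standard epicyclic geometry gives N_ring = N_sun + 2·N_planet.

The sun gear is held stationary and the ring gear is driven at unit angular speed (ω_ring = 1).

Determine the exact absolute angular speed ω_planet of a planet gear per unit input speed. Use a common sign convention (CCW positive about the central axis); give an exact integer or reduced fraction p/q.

N_ring = 26 + 2·11 = 48
26(ω_s−ω_c) = −48(ω_r−ω_c),  ω_s=0, ω_r=1
26(0−ω_c) = −48(1−ω_c)  ⇒  74ω_c = 48  ⇒  ω_c = 24/37
sun–planet: 26·(0−24/37) = −11·(ω_p−ω_c)  ⇒  ω_p−ω_c = −(26/11)·(-24/37) = 624/407
ω_p = 24/37 + 624/407 = 24/11

24/11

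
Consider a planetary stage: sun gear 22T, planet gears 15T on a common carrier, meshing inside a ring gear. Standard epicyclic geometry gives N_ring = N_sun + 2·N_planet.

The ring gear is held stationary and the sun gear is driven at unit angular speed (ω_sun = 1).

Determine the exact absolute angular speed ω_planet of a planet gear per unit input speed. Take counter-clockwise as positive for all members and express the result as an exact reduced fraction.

N_ring = 22 + 2·15 = 52
22(ω_s−ω_c) = −52(ω_r−ω_c),  ω_r=0, ω_s=1
22(1−ω_c) = −52(0−ω_c)  ⇒  74ω_c = 22  ⇒  ω_c = 11/37
sun–planet: 22·(1−11/37) = −15·(ω_p−ω_c)  ⇒  ω_p−ω_c = −(22/15)·(26/37) = -572/555
ω_p = 11/37 − 572/555 = -11/15

-11/15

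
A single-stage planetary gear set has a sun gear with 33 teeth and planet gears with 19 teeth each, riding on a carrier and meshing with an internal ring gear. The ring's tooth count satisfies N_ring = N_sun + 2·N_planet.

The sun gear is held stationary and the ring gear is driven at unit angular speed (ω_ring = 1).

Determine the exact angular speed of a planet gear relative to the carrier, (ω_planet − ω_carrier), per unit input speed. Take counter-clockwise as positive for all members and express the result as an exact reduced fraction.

N_ring = 33 + 2·19 = 71
33(ω_s−ω_c) = −71(ω_r−ω_c),  ω_s=0, ω_r=1
33(0−ω_c) = −71(1−ω_c)  ⇒  104ω_c = 71  ⇒  ω_c = 71/104
sun–planet: 33·(0−71/104) = −19·(ω_p−ω_c)  ⇒  ω_p−ω_c = −(33/19)·(-71/104) = 2343/1976

2343/1976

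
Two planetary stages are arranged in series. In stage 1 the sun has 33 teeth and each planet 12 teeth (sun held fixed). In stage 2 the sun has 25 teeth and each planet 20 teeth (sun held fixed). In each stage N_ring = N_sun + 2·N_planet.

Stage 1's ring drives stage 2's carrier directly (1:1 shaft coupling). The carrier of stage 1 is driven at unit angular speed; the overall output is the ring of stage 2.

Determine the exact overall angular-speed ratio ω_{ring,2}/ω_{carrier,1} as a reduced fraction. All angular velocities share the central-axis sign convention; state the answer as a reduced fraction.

Stage 1: N_ring = 33 + 2·12 = 57
Stage 1: 33(ω_s−ω_c) = −57(ω_r−ω_c),  ω_s=0, ω_c=1
Stage 1: ω_r = 1 − (33/57)(0−1) = 30/19
  ⇒ ω_r¹/ω_c¹ = 30/19
Stage 2: N_ring = 25 + 2·20 = 65
Stage 2: 25(ω_s−ω_c) = −65(ω_r−ω_c),  ω_s=0, ω_c=1
Stage 2: ω_r = 1 − (25/65)(0−1) = 18/13
  ⇒ ω_r²/ω_c² = 18/13
Coupling ω_c² = ω_r¹ ⇒ overall = 30/19 × 18/13 = 540/247

540/247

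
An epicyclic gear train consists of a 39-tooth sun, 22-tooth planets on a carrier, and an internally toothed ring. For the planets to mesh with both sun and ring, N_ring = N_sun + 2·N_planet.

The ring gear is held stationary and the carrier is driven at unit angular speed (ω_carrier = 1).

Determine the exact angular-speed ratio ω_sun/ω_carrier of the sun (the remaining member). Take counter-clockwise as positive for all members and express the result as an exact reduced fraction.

122/39

N_ring = 39 + 2·22 = 83
39(ω_s−ω_c) = −83(ω_r−ω_c),  ω_r=0, ω_c=1
ω_s = 1 − (83/39)(0−1) = 122/39
ω_s/ω_c = 122/39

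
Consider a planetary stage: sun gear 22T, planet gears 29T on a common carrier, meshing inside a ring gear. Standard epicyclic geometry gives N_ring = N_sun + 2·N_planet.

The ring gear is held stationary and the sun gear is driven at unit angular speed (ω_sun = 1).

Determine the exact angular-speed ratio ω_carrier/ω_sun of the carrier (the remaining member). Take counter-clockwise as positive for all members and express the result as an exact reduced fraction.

N_ring = 22 + 2·29 = 80
22(ω_s−ω_c) = −80(ω_r−ω_c),  ω_r=0, ω_s=1
22(1−ω_c) = −80(0−ω_c)  ⇒  102ω_c = 22  ⇒  ω_c = 11/51
ω_c/ω_s = 11/51

11/51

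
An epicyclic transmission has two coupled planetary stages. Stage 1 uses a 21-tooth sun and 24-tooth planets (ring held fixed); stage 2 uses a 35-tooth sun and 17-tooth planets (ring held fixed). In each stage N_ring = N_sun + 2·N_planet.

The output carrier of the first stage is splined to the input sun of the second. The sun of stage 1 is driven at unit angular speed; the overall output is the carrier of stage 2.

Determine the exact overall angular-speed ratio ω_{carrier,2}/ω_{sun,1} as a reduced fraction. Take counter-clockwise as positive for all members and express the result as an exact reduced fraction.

49/624

Stage 1: N_ring = 21 + 2·24 = 69
Stage 1: 21(ω_s−ω_c) = −69(ω_r−ω_c),  ω_r=0, ω_s=1
Stage 1: 21(1−ω_c) = −69(0−ω_c)  ⇒  90ω_c = 21  ⇒  ω_c = 7/30
  ⇒ ω_c¹/ω_s¹ = 7/30
Stage 2: N_ring = 35 + 2·17 = 69
Stage 2: 35(ω_s−ω_c) = −69(ω_r−ω_c),  ω_r=0, ω_s=1
Stage 2: 35(1−ω_c) = −69(0−ω_c)  ⇒  104ω_c = 35  ⇒  ω_c = 35/104
  ⇒ ω_c²/ω_s² = 35/104
Coupling ω_s² = ω_c¹ ⇒ overall = 7/30 × 35/104 = 49/624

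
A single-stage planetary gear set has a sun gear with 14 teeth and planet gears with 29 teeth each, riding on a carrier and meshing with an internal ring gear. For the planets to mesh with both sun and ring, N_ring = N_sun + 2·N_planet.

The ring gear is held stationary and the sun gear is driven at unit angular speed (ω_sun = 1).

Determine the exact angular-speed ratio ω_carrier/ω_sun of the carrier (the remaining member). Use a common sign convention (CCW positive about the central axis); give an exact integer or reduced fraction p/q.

N_ring = 14 + 2·29 = 72
14(ω_s−ω_c) = −72(ω_r−ω_c),  ω_r=0, ω_s=1
14(1−ω_c) = −72(0−ω_c)  ⇒  86ω_c = 14  ⇒  ω_c = 7/43
ω_c/ω_s = 7/43

7/43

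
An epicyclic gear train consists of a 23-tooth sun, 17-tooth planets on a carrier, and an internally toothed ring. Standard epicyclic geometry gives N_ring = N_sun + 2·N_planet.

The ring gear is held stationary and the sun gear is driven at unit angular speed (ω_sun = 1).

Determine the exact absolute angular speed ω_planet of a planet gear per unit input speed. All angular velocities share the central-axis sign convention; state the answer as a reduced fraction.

N_ring = 23 + 2·17 = 57
23(ω_s−ω_c) = −57(ω_r−ω_c),  ω_r=0, ω_s=1
23(1−ω_c) = −57(0−ω_c)  ⇒  80ω_c = 23  ⇒  ω_c = 23/80
sun–planet: 23·(1−23/80) = −17·(ω_p−ω_c)  ⇒  ω_p−ω_c = −(23/17)·(57/80) = -1311/1360
ω_p = 23/80 − 1311/1360 = -23/34

-23/34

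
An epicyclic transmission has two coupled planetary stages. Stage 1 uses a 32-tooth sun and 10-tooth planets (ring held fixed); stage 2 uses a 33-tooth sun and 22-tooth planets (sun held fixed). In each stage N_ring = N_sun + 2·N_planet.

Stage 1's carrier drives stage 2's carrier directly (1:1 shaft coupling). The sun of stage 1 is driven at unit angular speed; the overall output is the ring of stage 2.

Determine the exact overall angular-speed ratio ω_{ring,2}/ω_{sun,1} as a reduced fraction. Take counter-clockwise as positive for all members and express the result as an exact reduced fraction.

80/147

Stage 1: N_ring = 32 + 2·10 = 52
Stage 1: 32(ω_s−ω_c) = −52(ω_r−ω_c),  ω_r=0, ω_s=1
Stage 1: 32(1−ω_c) = −52(0−ω_c)  ⇒  84ω_c = 32  ⇒  ω_c = 8/21
  ⇒ ω_c¹/ω_s¹ = 8/21
Stage 2: N_ring = 33 + 2·22 = 77
Stage 2: 33(ω_s−ω_c) = −77(ω_r−ω_c),  ω_s=0, ω_c=1
Stage 2: ω_r = 1 − (33/77)(0−1) = 10/7
  ⇒ ω_r²/ω_c² = 10/7
Coupling ω_c² = ω_c¹ ⇒ overall = 8/21 × 10/7 = 80/147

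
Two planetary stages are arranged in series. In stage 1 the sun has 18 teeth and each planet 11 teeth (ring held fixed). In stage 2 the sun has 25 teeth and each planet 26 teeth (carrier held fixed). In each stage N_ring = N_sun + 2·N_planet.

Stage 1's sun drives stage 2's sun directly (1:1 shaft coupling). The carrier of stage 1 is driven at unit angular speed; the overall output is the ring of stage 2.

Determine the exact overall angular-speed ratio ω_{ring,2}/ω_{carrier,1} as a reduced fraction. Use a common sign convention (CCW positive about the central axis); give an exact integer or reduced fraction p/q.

-725/693

Stage 1: N_ring = 18 + 2·11 = 40
Stage 1: 18(ω_s−ω_c) = −40(ω_r−ω_c),  ω_r=0, ω_c=1
Stage 1: ω_s = 1 − (40/18)(0−1) = 29/9
  ⇒ ω_s¹/ω_c¹ = 29/9
Stage 2: N_ring = 25 + 2·26 = 77
Stage 2: 25(ω_s−ω_c) = −77(ω_r−ω_c),  ω_c=0, ω_s=1
Stage 2: ω_r = 0 − (25/77)(1−0) = -25/77
  ⇒ ω_r²/ω_s² = -25/77
Coupling ω_s² = ω_s¹ ⇒ overall = 29/9 × -25/77 = -725/693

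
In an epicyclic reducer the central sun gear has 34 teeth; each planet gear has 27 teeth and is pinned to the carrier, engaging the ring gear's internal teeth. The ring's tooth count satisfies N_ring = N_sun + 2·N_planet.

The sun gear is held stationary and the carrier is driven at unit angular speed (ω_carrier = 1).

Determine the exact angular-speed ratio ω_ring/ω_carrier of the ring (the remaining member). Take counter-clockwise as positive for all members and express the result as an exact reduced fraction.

61/44

N_ring = 34 + 2·27 = 88
34(ω_s−ω_c) = −88(ω_r−ω_c),  ω_s=0, ω_c=1
ω_r = 1 − (34/88)(0−1) = 61/44
ω_r/ω_c = 61/44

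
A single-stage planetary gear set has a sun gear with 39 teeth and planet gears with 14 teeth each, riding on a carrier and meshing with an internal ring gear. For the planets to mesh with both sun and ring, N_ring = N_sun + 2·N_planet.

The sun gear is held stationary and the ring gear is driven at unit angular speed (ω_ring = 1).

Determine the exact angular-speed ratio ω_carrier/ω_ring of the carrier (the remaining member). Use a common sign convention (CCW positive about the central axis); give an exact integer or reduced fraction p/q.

67/106

N_ring = 39 + 2·14 = 67
39(ω_s−ω_c) = −67(ω_r−ω_c),  ω_s=0, ω_r=1
39(0−ω_c) = −67(1−ω_c)  ⇒  106ω_c = 67  ⇒  ω_c = 67/106
ω_c/ω_r = 67/106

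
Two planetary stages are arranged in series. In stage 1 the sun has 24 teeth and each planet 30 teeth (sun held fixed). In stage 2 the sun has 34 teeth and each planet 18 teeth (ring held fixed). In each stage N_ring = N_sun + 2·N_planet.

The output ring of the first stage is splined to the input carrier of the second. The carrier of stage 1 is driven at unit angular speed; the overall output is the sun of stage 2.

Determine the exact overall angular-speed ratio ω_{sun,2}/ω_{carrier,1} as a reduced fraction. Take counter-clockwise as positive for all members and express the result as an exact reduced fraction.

Stage 1: N_ring = 24 + 2·30 = 84
Stage 1: 24(ω_s−ω_c) = −84(ω_r−ω_c),  ω_s=0, ω_c=1
Stage 1: ω_r = 1 − (24/84)(0−1) = 9/7
  ⇒ ω_r¹/ω_c¹ = 9/7
Stage 2: N_ring = 34 + 2·18 = 70
Stage 2: 34(ω_s−ω_c) = −70(ω_r−ω_c),  ω_r=0, ω_c=1
Stage 2: ω_s = 1 − (70/34)(0−1) = 52/17
  ⇒ ω_s²/ω_c² = 52/17
Coupling ω_c² = ω_r¹ ⇒ overall = 9/7 × 52/17 = 468/119

468/119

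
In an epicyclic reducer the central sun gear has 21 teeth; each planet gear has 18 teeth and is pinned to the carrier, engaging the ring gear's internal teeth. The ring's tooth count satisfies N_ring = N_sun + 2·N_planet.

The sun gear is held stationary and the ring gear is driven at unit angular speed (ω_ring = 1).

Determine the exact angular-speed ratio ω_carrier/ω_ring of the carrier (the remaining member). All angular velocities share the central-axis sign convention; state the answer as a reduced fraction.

N_ring = 21 + 2·18 = 57
21(ω_s−ω_c) = −57(ω_r−ω_c),  ω_s=0, ω_r=1
21(0−ω_c) = −57(1−ω_c)  ⇒  78ω_c = 57  ⇒  ω_c = 19/26
ω_c/ω_r = 19/26

19/26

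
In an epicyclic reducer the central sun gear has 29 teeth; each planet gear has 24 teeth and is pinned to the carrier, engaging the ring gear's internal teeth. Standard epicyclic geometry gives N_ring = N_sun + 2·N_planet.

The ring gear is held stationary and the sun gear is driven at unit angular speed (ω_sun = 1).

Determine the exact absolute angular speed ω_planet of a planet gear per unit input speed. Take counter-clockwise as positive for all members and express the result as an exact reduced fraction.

-29/48

N_ring = 29 + 2·24 = 77
29(ω_s−ω_c) = −77(ω_r−ω_c),  ω_r=0, ω_s=1
29(1−ω_c) = −77(0−ω_c)  ⇒  106ω_c = 29  ⇒  ω_c = 29/106
sun–planet: 29·(1−29/106) = −24·(ω_p−ω_c)  ⇒  ω_p−ω_c = −(29/24)·(77/106) = -2233/2544
ω_p = 29/106 − 2233/2544 = -29/48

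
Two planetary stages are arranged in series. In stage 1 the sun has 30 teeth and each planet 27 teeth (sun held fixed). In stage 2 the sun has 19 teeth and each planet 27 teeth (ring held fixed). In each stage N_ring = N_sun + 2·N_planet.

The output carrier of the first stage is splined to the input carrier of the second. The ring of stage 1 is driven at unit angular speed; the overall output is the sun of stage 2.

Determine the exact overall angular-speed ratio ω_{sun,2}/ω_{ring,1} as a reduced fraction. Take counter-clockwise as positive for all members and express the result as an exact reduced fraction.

Stage 1: N_ring = 30 + 2·27 = 84
Stage 1: 30(ω_s−ω_c) = −84(ω_r−ω_c),  ω_s=0, ω_r=1
Stage 1: 30(0−ω_c) = −84(1−ω_c)  ⇒  114ω_c = 84  ⇒  ω_c = 14/19
  ⇒ ω_c¹/ω_r¹ = 14/19
Stage 2: N_ring = 19 + 2·27 = 73
Stage 2: 19(ω_s−ω_c) = −73(ω_r−ω_c),  ω_r=0, ω_c=1
Stage 2: ω_s = 1 − (73/19)(0−1) = 92/19
  ⇒ ω_s²/ω_c² = 92/19
Coupling ω_c² = ω_c¹ ⇒ overall = 14/19 × 92/19 = 1288/361

1288/361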